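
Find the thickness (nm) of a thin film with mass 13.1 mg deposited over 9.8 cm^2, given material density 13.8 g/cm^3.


Convert: m = 13.1 mg = 1.3100e-05 kg, A = 9.8 cm^2 = 9.8000e-04 m^2, rho = 13.8 g/cm^3 = 13800 kg/m^3
t = m / (A * rho)
t = 1.3100e-05 / (9.8000e-04 * 13800)
t = 9.6865e-07 m = 968.6 nm

968.6


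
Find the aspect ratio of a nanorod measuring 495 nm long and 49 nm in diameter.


Aspect ratio AR = length / diameter
AR = 495 / 49
AR = 10.1

10.1


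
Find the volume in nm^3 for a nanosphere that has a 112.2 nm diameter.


Radius r = 112.2/2 = 56.1 nm
Volume V = (4/3) * pi * r^3
V = (4/3) * pi * (56.1)^3
V = 739566.44 nm^3

739566.44


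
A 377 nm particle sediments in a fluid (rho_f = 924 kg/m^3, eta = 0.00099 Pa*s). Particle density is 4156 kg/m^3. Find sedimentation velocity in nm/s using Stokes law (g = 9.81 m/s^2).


Radius R = 377/2 nm = 1.885e-07 m
Density difference = 4156 - 924 = 3232 kg/m^3
v = 2 * R^2 * (rho_p - rho_f) * g / (9 * eta)
v = 2 * (1.885e-07)^2 * 3232 * 9.81 / (9 * 0.00099)
v = 2.52881e-07 m/s = 252.8805 nm/s

252.8805


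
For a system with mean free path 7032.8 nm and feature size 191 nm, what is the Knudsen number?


Knudsen number Kn = lambda / L
Kn = 7032.8 / 191
Kn = 36.8209

36.8209


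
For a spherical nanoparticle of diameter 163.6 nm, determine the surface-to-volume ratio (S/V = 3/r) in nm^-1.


Radius r = 163.6/2 = 81.8 nm
S/V = 3 / r = 3 / 81.8
S/V = 0.0367 nm^-1

0.0367


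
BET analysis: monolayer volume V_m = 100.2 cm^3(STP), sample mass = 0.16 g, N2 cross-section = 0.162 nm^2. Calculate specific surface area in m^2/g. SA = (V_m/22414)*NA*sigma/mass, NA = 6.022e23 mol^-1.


Number of moles in monolayer = V_m / 22414 = 100.2 / 22414 = 0.00447042
Number of molecules = moles * NA = 0.00447042 * 6.022e23
SA = molecules * sigma / mass
SA = (100.2 / 22414) * 6.022e23 * 0.162e-18 / 0.16
SA = 2725.7 m^2/g

2725.7


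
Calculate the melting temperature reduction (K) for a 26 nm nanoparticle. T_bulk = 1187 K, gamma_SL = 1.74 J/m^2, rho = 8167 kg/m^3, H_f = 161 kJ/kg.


Radius R = 26/2 = 13 nm = 1.3e-08 m
Convert H_f = 161 kJ/kg = 161000 J/kg
dT = 2 * gamma_SL * T_bulk / (rho * H_f * R)
dT = 2 * 1.74 * 1187 / (8167 * 161000 * 1.3e-08)
dT = 241.7 K

241.7


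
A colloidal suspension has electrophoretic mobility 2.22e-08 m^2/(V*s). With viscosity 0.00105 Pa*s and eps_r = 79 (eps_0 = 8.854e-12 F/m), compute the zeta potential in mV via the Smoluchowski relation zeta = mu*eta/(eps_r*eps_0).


Smoluchowski equation: zeta = mu * eta / (eps_r * eps_0)
zeta = 2.22e-08 * 0.00105 / (79 * 8.854e-12)
zeta = 0.033325 V = 33.33 mV

33.33


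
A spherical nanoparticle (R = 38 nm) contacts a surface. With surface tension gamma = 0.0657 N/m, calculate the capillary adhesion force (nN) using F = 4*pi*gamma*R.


Convert radius: R = 38 nm = 3.8e-08 m
F = 4 * pi * gamma * R
F = 4 * pi * 0.0657 * 3.8e-08
F = 3.13732e-08 N = 31.3732 nN

31.3732


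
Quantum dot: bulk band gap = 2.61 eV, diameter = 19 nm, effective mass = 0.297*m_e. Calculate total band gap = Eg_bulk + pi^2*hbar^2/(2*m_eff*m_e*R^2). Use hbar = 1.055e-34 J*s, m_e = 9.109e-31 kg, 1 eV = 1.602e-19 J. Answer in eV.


Radius R = 19/2 nm = 9.5e-09 m
Confinement energy dE = pi^2 * hbar^2 / (2 * m_eff * m_e * R^2)
dE = pi^2 * (1.055e-34)^2 / (2 * 0.297 * 9.109e-31 * (9.5e-09)^2) J, divided by 1.602e-19 J/eV
dE = 0.014 eV
Total band gap = E_g(bulk) + dE = 2.61 + 0.014 = 2.624 eV

2.624


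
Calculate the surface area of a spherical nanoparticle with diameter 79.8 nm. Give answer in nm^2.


Radius r = 79.8/2 = 39.9 nm
Surface area SA = 4 * pi * r^2
SA = 4 * pi * (39.9)^2
SA = 20005.79 nm^2

20005.79


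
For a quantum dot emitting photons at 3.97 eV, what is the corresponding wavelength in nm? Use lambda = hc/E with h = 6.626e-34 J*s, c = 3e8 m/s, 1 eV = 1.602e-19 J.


Convert energy: E = 3.97 eV = 3.97 * 1.602e-19 = 6.35994e-19 J
lambda = h*c / E = 6.626e-34 * 3e8 / 6.35994e-19
lambda = 3.1255e-07 m = 312.6 nm

312.6


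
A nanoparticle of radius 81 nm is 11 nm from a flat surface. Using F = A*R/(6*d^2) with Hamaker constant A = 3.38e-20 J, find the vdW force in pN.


Convert to SI: R = 81 nm = 8.1e-08 m, d = 11 nm = 1.1e-08 m
F = A * R / (6 * d^2)
F = 3.38e-20 * 8.1e-08 / (6 * (1.1e-08)^2)
F = 3.77107e-12 N = 3.771 pN

3.771


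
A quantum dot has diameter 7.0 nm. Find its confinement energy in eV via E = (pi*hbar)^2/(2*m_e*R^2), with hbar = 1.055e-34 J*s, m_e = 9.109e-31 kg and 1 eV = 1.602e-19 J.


Radius R = 7.0/2 = 3.5 nm = 3.5e-09 m
E = (pi * 1.055e-34)^2 / (2 * 9.109e-31 * (3.5e-09)^2)
E(J) = 4.9223e-21
E = E(J) / 1.602e-19 = 0.0307 eV

0.0307


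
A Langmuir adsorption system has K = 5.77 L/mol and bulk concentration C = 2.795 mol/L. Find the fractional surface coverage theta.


Langmuir isotherm: theta = K*C / (1 + K*C)
K*C = 5.77 * 2.795 = 16.12715
theta = 16.12715 / (1 + 16.12715) = 16.12715 / 17.12715
theta = 0.9416

0.9416


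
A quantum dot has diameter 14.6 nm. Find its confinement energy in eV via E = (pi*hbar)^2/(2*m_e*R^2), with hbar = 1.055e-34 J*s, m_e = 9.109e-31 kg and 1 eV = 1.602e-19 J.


Radius R = 14.6/2 = 7.3 nm = 7.3e-09 m
E = (pi * 1.055e-34)^2 / (2 * 9.109e-31 * (7.3e-09)^2)
E(J) = 1.13151e-21
E = E(J) / 1.602e-19 = 0.0071 eV

0.0071


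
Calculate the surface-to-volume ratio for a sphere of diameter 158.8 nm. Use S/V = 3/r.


Radius r = 158.8/2 = 79.4 nm
S/V = 3 / r = 3 / 79.4
S/V = 0.0378 nm^-1

0.0378


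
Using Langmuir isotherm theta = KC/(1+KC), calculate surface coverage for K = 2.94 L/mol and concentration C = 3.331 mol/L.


Langmuir isotherm: theta = K*C / (1 + K*C)
K*C = 2.94 * 3.331 = 9.79314
theta = 9.79314 / (1 + 9.79314) = 9.79314 / 10.79314
theta = 0.9073

0.9073


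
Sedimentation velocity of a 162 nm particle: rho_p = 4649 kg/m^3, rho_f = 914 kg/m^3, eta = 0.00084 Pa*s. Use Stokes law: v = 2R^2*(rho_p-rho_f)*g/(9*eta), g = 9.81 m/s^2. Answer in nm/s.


Radius R = 162/2 nm = 8.1e-08 m
Density difference = 4649 - 914 = 3735 kg/m^3
v = 2 * R^2 * (rho_p - rho_f) * g / (9 * eta)
v = 2 * (8.1e-08)^2 * 3735 * 9.81 / (9 * 0.00084)
v = 6.35972e-08 m/s = 63.5972 nm/s

63.5972


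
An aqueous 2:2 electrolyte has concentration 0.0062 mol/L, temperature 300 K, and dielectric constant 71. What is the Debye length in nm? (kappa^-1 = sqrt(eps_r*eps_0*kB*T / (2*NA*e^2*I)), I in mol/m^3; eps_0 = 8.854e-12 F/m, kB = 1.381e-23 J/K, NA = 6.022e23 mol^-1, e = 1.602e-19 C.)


Ionic strength I = 0.0062 * 2^2 * 1000 = 24.8 mol/m^3
kappa^-1 = sqrt(71 * 8.854e-12 * 1.381e-23 * 300 / (2 * 6.022e23 * (1.602e-19)^2 * 24.8))
kappa^-1 = 1.843 nm

1.843


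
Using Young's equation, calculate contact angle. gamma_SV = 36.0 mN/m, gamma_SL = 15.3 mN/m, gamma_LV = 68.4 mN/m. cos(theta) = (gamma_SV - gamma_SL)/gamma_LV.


cos(theta) = (gamma_SV - gamma_SL) / gamma_LV
cos(theta) = (36.0 - 15.3) / 68.4
cos(theta) = 0.302632
theta = arccos(0.302632) = 72.38 degrees

72.38


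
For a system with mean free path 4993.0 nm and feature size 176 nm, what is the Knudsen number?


Knudsen number Kn = lambda / L
Kn = 4993.0 / 176
Kn = 28.3693

28.3693


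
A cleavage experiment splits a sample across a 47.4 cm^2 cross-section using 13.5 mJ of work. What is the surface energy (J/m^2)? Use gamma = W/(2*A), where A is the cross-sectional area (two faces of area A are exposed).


Convert: A = 47.4 cm^2 = 0.00474 m^2, W = 13.5 mJ = 0.0135 J
Cleaving exposes two faces of area A, so total new surface = 2*A and gamma = W / (2*A)
gamma = 0.0135 / (2 * 0.00474)
gamma = 1.424 J/m^2

1.424


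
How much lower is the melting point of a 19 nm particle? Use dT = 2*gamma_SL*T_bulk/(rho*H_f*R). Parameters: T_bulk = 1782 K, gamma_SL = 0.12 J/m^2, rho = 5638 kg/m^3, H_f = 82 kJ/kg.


Radius R = 19/2 = 9.5 nm = 9.5e-09 m
Convert H_f = 82 kJ/kg = 82000 J/kg
dT = 2 * gamma_SL * T_bulk / (rho * H_f * R)
dT = 2 * 0.12 * 1782 / (5638 * 82000 * 9.5e-09)
dT = 97.4 K

97.4


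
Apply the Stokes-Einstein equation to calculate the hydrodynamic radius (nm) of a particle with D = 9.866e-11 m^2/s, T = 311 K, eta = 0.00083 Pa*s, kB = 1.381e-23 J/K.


Stokes-Einstein: R = kB*T / (6*pi*eta*D)
R = 1.381e-23 * 311 / (6 * pi * 0.00083 * 9.866e-11)
R = 2.78249e-09 m = 2.78 nm

2.78


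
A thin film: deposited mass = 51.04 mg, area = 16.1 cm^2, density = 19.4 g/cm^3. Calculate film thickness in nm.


Convert: m = 51.04 mg = 5.1040e-05 kg, A = 16.1 cm^2 = 1.6100e-03 m^2, rho = 19.4 g/cm^3 = 19400 kg/m^3
t = m / (A * rho)
t = 5.1040e-05 / (1.6100e-03 * 19400)
t = 1.6341e-06 m = 1634.1 nm

1634.1


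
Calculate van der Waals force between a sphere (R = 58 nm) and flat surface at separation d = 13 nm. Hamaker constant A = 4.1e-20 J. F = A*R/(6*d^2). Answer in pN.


Convert to SI: R = 58 nm = 5.8e-08 m, d = 13 nm = 1.3e-08 m
F = A * R / (6 * d^2)
F = 4.1e-20 * 5.8e-08 / (6 * (1.3e-08)^2)
F = 2.34517e-12 N = 2.345 pN

2.345


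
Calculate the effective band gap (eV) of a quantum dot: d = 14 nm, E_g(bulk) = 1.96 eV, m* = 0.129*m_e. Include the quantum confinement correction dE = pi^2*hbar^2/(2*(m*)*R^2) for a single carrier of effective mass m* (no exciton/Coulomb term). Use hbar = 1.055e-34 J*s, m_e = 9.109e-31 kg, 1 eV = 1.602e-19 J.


Radius R = 14/2 nm = 7e-09 m
Confinement energy dE = pi^2 * hbar^2 / (2 * m_eff * m_e * R^2)
dE = pi^2 * (1.055e-34)^2 / (2 * 0.129 * 9.109e-31 * (7e-09)^2) J, divided by 1.602e-19 J/eV
dE = 0.0595 eV
Total band gap = E_g(bulk) + dE = 1.96 + 0.0595 = 2.0195 eV

2.0195


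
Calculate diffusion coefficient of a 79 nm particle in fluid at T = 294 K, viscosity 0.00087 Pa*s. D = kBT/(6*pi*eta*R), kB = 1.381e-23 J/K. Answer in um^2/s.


Radius R = 79/2 = 39.5 nm = 3.95e-08 m
D = kB*T / (6*pi*eta*R)
D = 1.381e-23 * 294 / (6 * pi * 0.00087 * 3.95e-08)
D = 6.26792e-12 m^2/s = 6.268 um^2/s

6.268


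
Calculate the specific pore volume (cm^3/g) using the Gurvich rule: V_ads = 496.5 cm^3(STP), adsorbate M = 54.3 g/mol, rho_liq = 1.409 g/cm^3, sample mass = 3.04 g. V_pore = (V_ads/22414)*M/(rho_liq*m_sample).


Moles adsorbed n = V_ads / 22414 = 496.5 / 22414 = 2.215133e-02 mol
Liquid volume V_liq = n * M / rho_liq = 2.215133e-02 * 54.3 / 1.409 = 0.85367 cm^3
Specific pore volume V_pore = V_liq / m_sample = 0.85367 / 3.04
V_pore = 0.2808 cm^3/g

0.2808


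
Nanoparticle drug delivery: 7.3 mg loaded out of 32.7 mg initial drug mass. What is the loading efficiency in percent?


Drug loading efficiency = (drug loaded / drug initial) * 100
DLE = 7.3 / 32.7 * 100
DLE = 0.2232 * 100
DLE = 22.32%

22.32


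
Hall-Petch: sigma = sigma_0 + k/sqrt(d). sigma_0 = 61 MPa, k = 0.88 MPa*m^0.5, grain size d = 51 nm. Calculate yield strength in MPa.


d = 51 nm = 5.1e-08 m
sqrt(d) = 0.0002258318
Hall-Petch contribution = k / sqrt(d) = 0.88 / 0.0002258318 = 3896.7 MPa
sigma = sigma_0 + k/sqrt(d) = 61 + 3896.7 = 3957.7 MPa

3957.7


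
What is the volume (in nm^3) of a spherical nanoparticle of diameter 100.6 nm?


Radius r = 100.6/2 = 50.3 nm
Volume V = (4/3) * pi * r^3
V = (4/3) * pi * (50.3)^3
V = 533080.22 nm^3

533080.22


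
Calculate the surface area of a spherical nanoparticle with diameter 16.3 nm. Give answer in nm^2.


Radius r = 16.3/2 = 8.15 nm
Surface area SA = 4 * pi * r^2
SA = 4 * pi * (8.15)^2
SA = 834.69 nm^2

834.69


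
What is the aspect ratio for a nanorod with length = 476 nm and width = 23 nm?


Aspect ratio AR = length / diameter
AR = 476 / 23
AR = 20.7

20.7


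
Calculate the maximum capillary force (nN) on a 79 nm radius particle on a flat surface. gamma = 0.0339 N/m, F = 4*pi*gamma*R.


Convert radius: R = 79 nm = 7.9e-08 m
F = 4 * pi * gamma * R
F = 4 * pi * 0.0339 * 7.9e-08
F = 3.3654e-08 N = 33.654 nN

33.654


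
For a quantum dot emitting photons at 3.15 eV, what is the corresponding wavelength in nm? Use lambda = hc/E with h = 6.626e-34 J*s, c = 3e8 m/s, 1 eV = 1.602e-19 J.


Convert energy: E = 3.15 eV = 3.15 * 1.602e-19 = 5.0463e-19 J
lambda = h*c / E = 6.626e-34 * 3e8 / 5.0463e-19
lambda = 3.93912e-07 m = 393.9 nm

393.9


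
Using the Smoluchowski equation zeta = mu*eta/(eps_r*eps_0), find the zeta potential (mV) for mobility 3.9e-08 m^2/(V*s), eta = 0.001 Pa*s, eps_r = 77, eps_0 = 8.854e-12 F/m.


Smoluchowski equation: zeta = mu * eta / (eps_r * eps_0)
zeta = 3.9e-08 * 0.001 / (77 * 8.854e-12)
zeta = 0.057205 V = 57.21 mV

57.21


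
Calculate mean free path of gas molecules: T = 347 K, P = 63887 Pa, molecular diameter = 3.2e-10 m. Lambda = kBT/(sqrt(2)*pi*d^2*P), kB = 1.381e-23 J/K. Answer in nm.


Mean free path: lambda = kB*T / (sqrt(2) * pi * d^2 * P)
lambda = 1.381e-23 * 347 / (sqrt(2) * pi * (3.2e-10)^2 * 63887)
lambda = 1.64872e-07 m
lambda = 164.87 nm

164.87


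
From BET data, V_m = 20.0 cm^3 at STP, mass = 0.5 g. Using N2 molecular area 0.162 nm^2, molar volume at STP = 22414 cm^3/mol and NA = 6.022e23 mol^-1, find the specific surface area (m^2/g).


Number of moles in monolayer = V_m / 22414 = 20.0 / 22414 = 0.0008923
Number of molecules = moles * NA = 0.0008923 * 6.022e23
SA = molecules * sigma / mass
SA = (20.0 / 22414) * 6.022e23 * 0.162e-18 / 0.5
SA = 174.1 m^2/g

174.1


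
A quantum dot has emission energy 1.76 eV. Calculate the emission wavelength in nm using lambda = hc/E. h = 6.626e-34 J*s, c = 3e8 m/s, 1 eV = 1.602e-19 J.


Convert energy: E = 1.76 eV = 1.76 * 1.602e-19 = 2.81952e-19 J
lambda = h*c / E = 6.626e-34 * 3e8 / 2.81952e-19
lambda = 7.05014e-07 m = 705.0 nm

705.0


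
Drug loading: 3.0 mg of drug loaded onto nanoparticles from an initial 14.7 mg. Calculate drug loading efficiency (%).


Drug loading efficiency = (drug loaded / drug initial) * 100
DLE = 3.0 / 14.7 * 100
DLE = 0.2041 * 100
DLE = 20.41%

20.41


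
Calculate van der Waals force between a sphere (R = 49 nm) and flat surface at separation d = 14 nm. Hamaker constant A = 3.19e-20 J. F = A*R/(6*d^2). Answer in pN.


Convert to SI: R = 49 nm = 4.9e-08 m, d = 14 nm = 1.4e-08 m
F = A * R / (6 * d^2)
F = 3.19e-20 * 4.9e-08 / (6 * (1.4e-08)^2)
F = 1.32917e-12 N = 1.329 pN

1.329


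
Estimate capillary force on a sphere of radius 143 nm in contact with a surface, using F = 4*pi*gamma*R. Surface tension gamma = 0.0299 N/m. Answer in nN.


Convert radius: R = 143 nm = 1.43e-07 m
F = 4 * pi * gamma * R
F = 4 * pi * 0.0299 * 1.43e-07
F = 5.373e-08 N = 53.73 nN

53.73


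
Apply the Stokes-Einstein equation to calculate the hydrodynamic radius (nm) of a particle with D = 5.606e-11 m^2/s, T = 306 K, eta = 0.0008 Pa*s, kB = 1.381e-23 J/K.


Stokes-Einstein: R = kB*T / (6*pi*eta*D)
R = 1.381e-23 * 306 / (6 * pi * 0.0008 * 5.606e-11)
R = 4.99886e-09 m = 5.0 nm

5.0


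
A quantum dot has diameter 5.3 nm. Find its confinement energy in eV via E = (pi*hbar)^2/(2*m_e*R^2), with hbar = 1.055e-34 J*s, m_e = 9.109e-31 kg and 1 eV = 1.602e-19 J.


Radius R = 5.3/2 = 2.65 nm = 2.65e-09 m
E = (pi * 1.055e-34)^2 / (2 * 9.109e-31 * (2.65e-09)^2)
E(J) = 8.58642e-21
E = E(J) / 1.602e-19 = 0.0536 eV

0.0536


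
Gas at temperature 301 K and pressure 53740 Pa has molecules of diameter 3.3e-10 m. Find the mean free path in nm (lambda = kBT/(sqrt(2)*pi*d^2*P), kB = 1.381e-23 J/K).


Mean free path: lambda = kB*T / (sqrt(2) * pi * d^2 * P)
lambda = 1.381e-23 * 301 / (sqrt(2) * pi * (3.3e-10)^2 * 53740)
lambda = 1.59871e-07 m
lambda = 159.87 nm

159.87


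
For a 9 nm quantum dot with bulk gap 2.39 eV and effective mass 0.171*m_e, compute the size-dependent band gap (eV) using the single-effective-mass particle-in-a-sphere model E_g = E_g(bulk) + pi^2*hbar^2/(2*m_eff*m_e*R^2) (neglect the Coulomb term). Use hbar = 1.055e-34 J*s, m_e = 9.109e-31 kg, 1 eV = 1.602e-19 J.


Radius R = 9/2 nm = 4.5e-09 m
Confinement energy dE = pi^2 * hbar^2 / (2 * m_eff * m_e * R^2)
dE = pi^2 * (1.055e-34)^2 / (2 * 0.171 * 9.109e-31 * (4.5e-09)^2) J, divided by 1.602e-19 J/eV
dE = 0.1087 eV
Total band gap = E_g(bulk) + dE = 2.39 + 0.1087 = 2.4987 eV

2.4987


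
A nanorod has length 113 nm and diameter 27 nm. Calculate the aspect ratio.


Aspect ratio AR = length / diameter
AR = 113 / 27
AR = 4.19

4.19


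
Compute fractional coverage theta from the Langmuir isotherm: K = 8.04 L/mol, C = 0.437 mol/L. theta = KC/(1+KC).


Langmuir isotherm: theta = K*C / (1 + K*C)
K*C = 8.04 * 0.437 = 3.51348
theta = 3.51348 / (1 + 3.51348) = 3.51348 / 4.51348
theta = 0.7784

0.7784


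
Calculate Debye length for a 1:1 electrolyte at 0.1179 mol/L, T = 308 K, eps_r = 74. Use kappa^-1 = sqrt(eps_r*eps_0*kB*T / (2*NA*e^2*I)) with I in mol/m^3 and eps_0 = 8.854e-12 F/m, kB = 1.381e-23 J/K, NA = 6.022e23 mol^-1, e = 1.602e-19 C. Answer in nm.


Ionic strength I = 0.1179 * 1^2 * 1000 = 117.9 mol/m^3
kappa^-1 = sqrt(74 * 8.854e-12 * 1.381e-23 * 308 / (2 * 6.022e23 * (1.602e-19)^2 * 117.9))
kappa^-1 = 0.874 nm

0.874


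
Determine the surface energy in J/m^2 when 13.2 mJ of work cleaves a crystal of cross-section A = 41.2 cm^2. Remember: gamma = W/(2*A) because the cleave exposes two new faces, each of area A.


Convert: A = 41.2 cm^2 = 0.00412 m^2, W = 13.2 mJ = 0.0132 J
Cleaving exposes two faces of area A, so total new surface = 2*A and gamma = W / (2*A)
gamma = 0.0132 / (2 * 0.00412)
gamma = 1.602 J/m^2

1.602


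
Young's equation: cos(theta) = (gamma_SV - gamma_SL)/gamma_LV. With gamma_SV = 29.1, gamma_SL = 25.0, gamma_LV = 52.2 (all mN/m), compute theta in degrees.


cos(theta) = (gamma_SV - gamma_SL) / gamma_LV
cos(theta) = (29.1 - 25.0) / 52.2
cos(theta) = 0.078544
theta = arccos(0.078544) = 85.5 degrees

85.5


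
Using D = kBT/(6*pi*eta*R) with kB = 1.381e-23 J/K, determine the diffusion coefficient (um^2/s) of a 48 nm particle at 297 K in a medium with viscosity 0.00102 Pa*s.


Radius R = 48/2 = 24 nm = 2.4e-08 m
D = kB*T / (6*pi*eta*R)
D = 1.381e-23 * 297 / (6 * pi * 0.00102 * 2.4e-08)
D = 8.88869e-12 m^2/s = 8.889 um^2/s

8.889


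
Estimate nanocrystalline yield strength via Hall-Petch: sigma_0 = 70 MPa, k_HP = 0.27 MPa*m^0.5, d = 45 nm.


d = 45 nm = 4.5e-08 m
sqrt(d) = 0.000212132
Hall-Petch contribution = k / sqrt(d) = 0.27 / 0.000212132 = 1272.8 MPa
sigma = sigma_0 + k/sqrt(d) = 70 + 1272.8 = 1342.8 MPa

1342.8


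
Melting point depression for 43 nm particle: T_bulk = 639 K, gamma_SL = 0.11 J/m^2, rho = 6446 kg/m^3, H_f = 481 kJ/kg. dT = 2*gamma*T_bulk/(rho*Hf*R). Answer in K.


Radius R = 43/2 = 21.5 nm = 2.15e-08 m
Convert H_f = 481 kJ/kg = 481000 J/kg
dT = 2 * gamma_SL * T_bulk / (rho * H_f * R)
dT = 2 * 0.11 * 639 / (6446 * 481000 * 2.15e-08)
dT = 2.1 K

2.1


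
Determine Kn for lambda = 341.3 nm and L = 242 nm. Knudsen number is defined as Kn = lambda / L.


Knudsen number Kn = lambda / L
Kn = 341.3 / 242
Kn = 1.4103

1.4103


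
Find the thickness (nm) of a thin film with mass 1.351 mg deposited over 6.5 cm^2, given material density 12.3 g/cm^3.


Convert: m = 1.351 mg = 1.3510e-06 kg, A = 6.5 cm^2 = 6.5000e-04 m^2, rho = 12.3 g/cm^3 = 12300 kg/m^3
t = m / (A * rho)
t = 1.3510e-06 / (6.5000e-04 * 12300)
t = 1.6898e-07 m = 169.0 nm

169.0


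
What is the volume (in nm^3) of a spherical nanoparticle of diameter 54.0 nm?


Radius r = 54.0/2 = 27 nm
Volume V = (4/3) * pi * r^3
V = (4/3) * pi * (27)^3
V = 82447.96 nm^3

82447.96


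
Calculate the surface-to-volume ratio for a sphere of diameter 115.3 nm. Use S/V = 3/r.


Radius r = 115.3/2 = 57.65 nm
S/V = 3 / r = 3 / 57.65
S/V = 0.052 nm^-1

0.052


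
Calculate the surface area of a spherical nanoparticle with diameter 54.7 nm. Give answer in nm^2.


Radius r = 54.7/2 = 27.35 nm
Surface area SA = 4 * pi * r^2
SA = 4 * pi * (27.35)^2
SA = 9399.93 nm^2

9399.93


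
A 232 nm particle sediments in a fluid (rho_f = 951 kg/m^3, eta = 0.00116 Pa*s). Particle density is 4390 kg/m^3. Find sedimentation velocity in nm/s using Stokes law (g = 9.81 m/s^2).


Radius R = 232/2 nm = 1.16e-07 m
Density difference = 4390 - 951 = 3439 kg/m^3
v = 2 * R^2 * (rho_p - rho_f) * g / (9 * eta)
v = 2 * (1.16e-07)^2 * 3439 * 9.81 / (9 * 0.00116)
v = 8.69654e-08 m/s = 86.9654 nm/s

86.9654


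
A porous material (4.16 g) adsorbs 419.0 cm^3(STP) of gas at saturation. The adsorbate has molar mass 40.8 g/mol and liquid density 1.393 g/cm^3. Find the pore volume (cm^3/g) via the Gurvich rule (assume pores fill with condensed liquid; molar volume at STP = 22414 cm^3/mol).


Moles adsorbed n = V_ads / 22414 = 419.0 / 22414 = 1.869367e-02 mol
Liquid volume V_liq = n * M / rho_liq = 1.869367e-02 * 40.8 / 1.393 = 0.54752 cm^3
Specific pore volume V_pore = V_liq / m_sample = 0.54752 / 4.16
V_pore = 0.1316 cm^3/g

0.1316


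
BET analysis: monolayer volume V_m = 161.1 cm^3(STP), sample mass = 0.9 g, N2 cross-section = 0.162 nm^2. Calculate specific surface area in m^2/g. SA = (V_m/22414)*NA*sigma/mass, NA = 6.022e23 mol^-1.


Number of moles in monolayer = V_m / 22414 = 161.1 / 22414 = 0.00718747
Number of molecules = moles * NA = 0.00718747 * 6.022e23
SA = molecules * sigma / mass
SA = (161.1 / 22414) * 6.022e23 * 0.162e-18 / 0.9
SA = 779.1 m^2/g

779.1


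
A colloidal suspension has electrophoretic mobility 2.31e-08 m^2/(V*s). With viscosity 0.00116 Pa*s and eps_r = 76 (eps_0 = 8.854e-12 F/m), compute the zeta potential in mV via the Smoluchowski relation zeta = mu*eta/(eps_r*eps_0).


Smoluchowski equation: zeta = mu * eta / (eps_r * eps_0)
zeta = 2.31e-08 * 0.00116 / (76 * 8.854e-12)
zeta = 0.039821 V = 39.82 mV

39.82


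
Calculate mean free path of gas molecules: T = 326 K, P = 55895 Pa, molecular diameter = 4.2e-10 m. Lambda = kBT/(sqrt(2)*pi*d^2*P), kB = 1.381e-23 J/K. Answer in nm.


Mean free path: lambda = kB*T / (sqrt(2) * pi * d^2 * P)
lambda = 1.381e-23 * 326 / (sqrt(2) * pi * (4.2e-10)^2 * 55895)
lambda = 1.02772e-07 m
lambda = 102.77 nm

102.77


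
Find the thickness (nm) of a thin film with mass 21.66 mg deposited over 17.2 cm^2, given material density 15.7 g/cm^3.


Convert: m = 21.66 mg = 2.1660e-05 kg, A = 17.2 cm^2 = 1.7200e-03 m^2, rho = 15.7 g/cm^3 = 15700 kg/m^3
t = m / (A * rho)
t = 2.1660e-05 / (1.7200e-03 * 15700)
t = 8.0210e-07 m = 802.1 nm

802.1


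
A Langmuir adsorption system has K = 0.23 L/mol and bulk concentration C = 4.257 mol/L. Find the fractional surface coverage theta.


Langmuir isotherm: theta = K*C / (1 + K*C)
K*C = 0.23 * 4.257 = 0.97911
theta = 0.97911 / (1 + 0.97911) = 0.97911 / 1.97911
theta = 0.4947

0.4947


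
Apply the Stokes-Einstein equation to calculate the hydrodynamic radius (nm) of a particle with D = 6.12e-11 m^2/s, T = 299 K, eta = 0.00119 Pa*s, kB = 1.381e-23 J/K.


Stokes-Einstein: R = kB*T / (6*pi*eta*D)
R = 1.381e-23 * 299 / (6 * pi * 0.00119 * 6.12e-11)
R = 3.00791e-09 m = 3.01 nm

3.01


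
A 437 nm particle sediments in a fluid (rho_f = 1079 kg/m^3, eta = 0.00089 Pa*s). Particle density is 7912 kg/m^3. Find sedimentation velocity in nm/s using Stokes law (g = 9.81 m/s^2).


Radius R = 437/2 nm = 2.185e-07 m
Density difference = 7912 - 1079 = 6833 kg/m^3
v = 2 * R^2 * (rho_p - rho_f) * g / (9 * eta)
v = 2 * (2.185e-07)^2 * 6833 * 9.81 / (9 * 0.00089)
v = 7.99063e-07 m/s = 799.0626 nm/s

799.0626


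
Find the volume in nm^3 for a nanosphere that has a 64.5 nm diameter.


Radius r = 64.5/2 = 32.25 nm
Volume V = (4/3) * pi * r^3
V = (4/3) * pi * (32.25)^3
V = 140500.47 nm^3

140500.47


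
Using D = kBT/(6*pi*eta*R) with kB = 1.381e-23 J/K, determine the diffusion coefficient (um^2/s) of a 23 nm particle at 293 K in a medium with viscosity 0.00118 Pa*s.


Radius R = 23/2 = 11.5 nm = 1.15e-08 m
D = kB*T / (6*pi*eta*R)
D = 1.381e-23 * 293 / (6 * pi * 0.00118 * 1.15e-08)
D = 1.5819e-11 m^2/s = 15.819 um^2/s

15.819


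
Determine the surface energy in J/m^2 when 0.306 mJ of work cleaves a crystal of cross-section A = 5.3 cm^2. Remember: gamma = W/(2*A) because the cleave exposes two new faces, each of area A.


Convert: A = 5.3 cm^2 = 0.00053 m^2, W = 0.306 mJ = 0.000306 J
Cleaving exposes two faces of area A, so total new surface = 2*A and gamma = W / (2*A)
gamma = 0.000306 / (2 * 0.00053)
gamma = 0.289 J/m^2

0.289


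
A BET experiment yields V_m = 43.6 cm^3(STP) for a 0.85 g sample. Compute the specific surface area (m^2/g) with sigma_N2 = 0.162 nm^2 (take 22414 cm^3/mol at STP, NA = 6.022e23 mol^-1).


Number of moles in monolayer = V_m / 22414 = 43.6 / 22414 = 0.00194521
Number of molecules = moles * NA = 0.00194521 * 6.022e23
SA = molecules * sigma / mass
SA = (43.6 / 22414) * 6.022e23 * 0.162e-18 / 0.85
SA = 223.3 m^2/g

223.3


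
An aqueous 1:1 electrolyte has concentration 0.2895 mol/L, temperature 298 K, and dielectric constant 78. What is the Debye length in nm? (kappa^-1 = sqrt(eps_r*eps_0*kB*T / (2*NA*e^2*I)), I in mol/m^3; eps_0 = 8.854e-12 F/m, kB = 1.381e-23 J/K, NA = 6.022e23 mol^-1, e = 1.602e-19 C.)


Ionic strength I = 0.2895 * 1^2 * 1000 = 289.5 mol/m^3
kappa^-1 = sqrt(78 * 8.854e-12 * 1.381e-23 * 298 / (2 * 6.022e23 * (1.602e-19)^2 * 289.5))
kappa^-1 = 0.564 nm

0.564


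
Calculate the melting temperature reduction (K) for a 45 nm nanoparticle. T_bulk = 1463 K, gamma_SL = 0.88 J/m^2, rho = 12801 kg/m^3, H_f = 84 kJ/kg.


Radius R = 45/2 = 22.5 nm = 2.25e-08 m
Convert H_f = 84 kJ/kg = 84000 J/kg
dT = 2 * gamma_SL * T_bulk / (rho * H_f * R)
dT = 2 * 0.88 * 1463 / (12801 * 84000 * 2.25e-08)
dT = 106.4 K

106.4


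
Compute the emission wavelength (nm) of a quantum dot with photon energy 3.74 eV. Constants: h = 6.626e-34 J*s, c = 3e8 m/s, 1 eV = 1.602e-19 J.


Convert energy: E = 3.74 eV = 3.74 * 1.602e-19 = 5.99148e-19 J
lambda = h*c / E = 6.626e-34 * 3e8 / 5.99148e-19
lambda = 3.31771e-07 m = 331.8 nm

331.8


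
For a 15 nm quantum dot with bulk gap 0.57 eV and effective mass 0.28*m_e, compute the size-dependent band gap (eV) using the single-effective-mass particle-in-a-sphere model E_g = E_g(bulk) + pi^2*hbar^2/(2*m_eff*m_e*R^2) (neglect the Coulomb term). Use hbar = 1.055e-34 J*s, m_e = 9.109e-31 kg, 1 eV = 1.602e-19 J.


Radius R = 15/2 nm = 7.5e-09 m
Confinement energy dE = pi^2 * hbar^2 / (2 * m_eff * m_e * R^2)
dE = pi^2 * (1.055e-34)^2 / (2 * 0.28 * 9.109e-31 * (7.5e-09)^2) J, divided by 1.602e-19 J/eV
dE = 0.0239 eV
Total band gap = E_g(bulk) + dE = 0.57 + 0.0239 = 0.5939 eV

0.5939


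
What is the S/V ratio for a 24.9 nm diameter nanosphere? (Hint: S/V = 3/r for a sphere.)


Radius r = 24.9/2 = 12.45 nm
S/V = 3 / r = 3 / 12.45
S/V = 0.241 nm^-1

0.241


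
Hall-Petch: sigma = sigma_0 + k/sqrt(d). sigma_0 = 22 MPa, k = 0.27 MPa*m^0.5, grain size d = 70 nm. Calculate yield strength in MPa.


d = 70 nm = 7e-08 m
sqrt(d) = 0.0002645751
Hall-Petch contribution = k / sqrt(d) = 0.27 / 0.0002645751 = 1020.5 MPa
sigma = sigma_0 + k/sqrt(d) = 22 + 1020.5 = 1042.5 MPa

1042.5


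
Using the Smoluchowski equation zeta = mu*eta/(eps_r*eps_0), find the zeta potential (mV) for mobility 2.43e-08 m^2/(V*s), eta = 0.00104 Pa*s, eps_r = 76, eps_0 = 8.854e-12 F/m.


Smoluchowski equation: zeta = mu * eta / (eps_r * eps_0)
zeta = 2.43e-08 * 0.00104 / (76 * 8.854e-12)
zeta = 0.037557 V = 37.56 mV

37.56


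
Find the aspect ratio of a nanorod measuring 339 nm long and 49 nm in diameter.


Aspect ratio AR = length / diameter
AR = 339 / 49
AR = 6.92

6.92


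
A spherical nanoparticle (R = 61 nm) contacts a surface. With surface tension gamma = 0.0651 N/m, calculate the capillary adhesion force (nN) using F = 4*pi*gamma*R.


Convert radius: R = 61 nm = 6.1e-08 m
F = 4 * pi * gamma * R
F = 4 * pi * 0.0651 * 6.1e-08
F = 4.99023e-08 N = 49.9023 nN

49.9023


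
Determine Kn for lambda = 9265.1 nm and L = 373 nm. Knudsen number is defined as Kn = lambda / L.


Knudsen number Kn = lambda / L
Kn = 9265.1 / 373
Kn = 24.8394

24.8394


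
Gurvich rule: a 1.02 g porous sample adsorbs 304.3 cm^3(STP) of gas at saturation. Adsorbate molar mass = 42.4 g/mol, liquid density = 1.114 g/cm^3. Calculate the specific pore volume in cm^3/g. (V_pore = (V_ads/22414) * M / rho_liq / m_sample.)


Moles adsorbed n = V_ads / 22414 = 304.3 / 22414 = 1.357634e-02 mol
Liquid volume V_liq = n * M / rho_liq = 1.357634e-02 * 42.4 / 1.114 = 0.51673 cm^3
Specific pore volume V_pore = V_liq / m_sample = 0.51673 / 1.02
V_pore = 0.5066 cm^3/g

0.5066


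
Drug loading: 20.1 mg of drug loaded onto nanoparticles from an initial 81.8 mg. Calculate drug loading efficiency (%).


Drug loading efficiency = (drug loaded / drug initial) * 100
DLE = 20.1 / 81.8 * 100
DLE = 0.2457 * 100
DLE = 24.57%

24.57


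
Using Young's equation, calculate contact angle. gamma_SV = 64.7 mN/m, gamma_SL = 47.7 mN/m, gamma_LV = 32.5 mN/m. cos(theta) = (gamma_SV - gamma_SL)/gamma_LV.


cos(theta) = (gamma_SV - gamma_SL) / gamma_LV
cos(theta) = (64.7 - 47.7) / 32.5
cos(theta) = 0.523077
theta = arccos(0.523077) = 58.46 degrees

58.46


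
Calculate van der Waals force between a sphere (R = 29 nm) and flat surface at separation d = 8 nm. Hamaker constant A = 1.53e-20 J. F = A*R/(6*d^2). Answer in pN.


Convert to SI: R = 29 nm = 2.9e-08 m, d = 8 nm = 8e-09 m
F = A * R / (6 * d^2)
F = 1.53e-20 * 2.9e-08 / (6 * (8e-09)^2)
F = 1.15547e-12 N = 1.155 pN

1.155


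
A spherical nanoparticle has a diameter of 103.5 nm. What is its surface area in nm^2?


Radius r = 103.5/2 = 51.75 nm
Surface area SA = 4 * pi * r^2
SA = 4 * pi * (51.75)^2
SA = 33653.53 nm^2

33653.53


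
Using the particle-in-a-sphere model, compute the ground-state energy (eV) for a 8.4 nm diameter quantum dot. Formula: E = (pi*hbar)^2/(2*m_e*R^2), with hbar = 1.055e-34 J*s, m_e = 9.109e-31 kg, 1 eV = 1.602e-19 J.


Radius R = 8.4/2 = 4.2 nm = 4.2e-09 m
E = (pi * 1.055e-34)^2 / (2 * 9.109e-31 * (4.2e-09)^2)
E(J) = 3.41826e-21
E = E(J) / 1.602e-19 = 0.0213 eV

0.0213


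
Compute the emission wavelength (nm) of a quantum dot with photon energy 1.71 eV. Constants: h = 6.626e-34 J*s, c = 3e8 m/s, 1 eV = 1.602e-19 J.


Convert energy: E = 1.71 eV = 1.71 * 1.602e-19 = 2.73942e-19 J
lambda = h*c / E = 6.626e-34 * 3e8 / 2.73942e-19
lambda = 7.25628e-07 m = 725.6 nm

725.6


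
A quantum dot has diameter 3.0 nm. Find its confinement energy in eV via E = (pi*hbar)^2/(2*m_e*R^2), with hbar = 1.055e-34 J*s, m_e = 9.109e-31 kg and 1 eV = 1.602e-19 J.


Radius R = 3.0/2 = 1.5 nm = 1.5e-09 m
E = (pi * 1.055e-34)^2 / (2 * 9.109e-31 * (1.5e-09)^2)
E(J) = 2.67992e-20
E = E(J) / 1.602e-19 = 0.1673 eV

0.1673


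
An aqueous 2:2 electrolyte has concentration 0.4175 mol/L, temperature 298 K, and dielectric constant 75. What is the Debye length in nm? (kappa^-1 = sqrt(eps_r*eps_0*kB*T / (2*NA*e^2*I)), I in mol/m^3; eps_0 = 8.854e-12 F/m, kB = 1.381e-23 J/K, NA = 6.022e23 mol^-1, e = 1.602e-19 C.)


Ionic strength I = 0.4175 * 2^2 * 1000 = 1670 mol/m^3
kappa^-1 = sqrt(75 * 8.854e-12 * 1.381e-23 * 298 / (2 * 6.022e23 * (1.602e-19)^2 * 1670))
kappa^-1 = 0.23 nm

0.23


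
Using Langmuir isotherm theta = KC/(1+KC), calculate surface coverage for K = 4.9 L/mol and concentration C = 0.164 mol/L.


Langmuir isotherm: theta = K*C / (1 + K*C)
K*C = 4.9 * 0.164 = 0.8036
theta = 0.8036 / (1 + 0.8036) = 0.8036 / 1.8036
theta = 0.4456

0.4456


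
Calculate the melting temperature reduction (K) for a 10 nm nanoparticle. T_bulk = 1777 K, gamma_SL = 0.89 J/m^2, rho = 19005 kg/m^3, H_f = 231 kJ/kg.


Radius R = 10/2 = 5 nm = 5e-09 m
Convert H_f = 231 kJ/kg = 231000 J/kg
dT = 2 * gamma_SL * T_bulk / (rho * H_f * R)
dT = 2 * 0.89 * 1777 / (19005 * 231000 * 5e-09)
dT = 144.1 K

144.1


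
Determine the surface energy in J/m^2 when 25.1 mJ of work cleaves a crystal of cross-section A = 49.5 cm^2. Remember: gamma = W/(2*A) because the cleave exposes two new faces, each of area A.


Convert: A = 49.5 cm^2 = 0.00495 m^2, W = 25.1 mJ = 0.0251 J
Cleaving exposes two faces of area A, so total new surface = 2*A and gamma = W / (2*A)
gamma = 0.0251 / (2 * 0.00495)
gamma = 2.535 J/m^2

2.535


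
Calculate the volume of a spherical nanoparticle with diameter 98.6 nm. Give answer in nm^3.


Radius r = 98.6/2 = 49.3 nm
Volume V = (4/3) * pi * r^3
V = (4/3) * pi * (49.3)^3
V = 501914.07 nm^3

501914.07


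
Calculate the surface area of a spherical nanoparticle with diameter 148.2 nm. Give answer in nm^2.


Radius r = 148.2/2 = 74.1 nm
Surface area SA = 4 * pi * r^2
SA = 4 * pi * (74.1)^2
SA = 68999.55 nm^2

68999.55


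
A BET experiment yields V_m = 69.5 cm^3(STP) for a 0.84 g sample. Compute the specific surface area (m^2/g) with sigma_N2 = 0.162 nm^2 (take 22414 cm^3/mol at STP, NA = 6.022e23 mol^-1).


Number of moles in monolayer = V_m / 22414 = 69.5 / 22414 = 0.00310074
Number of molecules = moles * NA = 0.00310074 * 6.022e23
SA = molecules * sigma / mass
SA = (69.5 / 22414) * 6.022e23 * 0.162e-18 / 0.84
SA = 360.1 m^2/g

360.1


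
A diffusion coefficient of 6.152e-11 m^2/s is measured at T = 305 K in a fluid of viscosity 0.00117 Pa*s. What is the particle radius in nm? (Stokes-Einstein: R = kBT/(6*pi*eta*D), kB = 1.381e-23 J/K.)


Stokes-Einstein: R = kB*T / (6*pi*eta*D)
R = 1.381e-23 * 305 / (6 * pi * 0.00117 * 6.152e-11)
R = 3.10449e-09 m = 3.1 nm

3.1


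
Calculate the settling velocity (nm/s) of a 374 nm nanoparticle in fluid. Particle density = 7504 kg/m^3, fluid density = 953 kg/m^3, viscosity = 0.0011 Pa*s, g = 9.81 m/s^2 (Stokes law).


Radius R = 374/2 nm = 1.87e-07 m
Density difference = 7504 - 953 = 6551 kg/m^3
v = 2 * R^2 * (rho_p - rho_f) * g / (9 * eta)
v = 2 * (1.87e-07)^2 * 6551 * 9.81 / (9 * 0.0011)
v = 4.53999e-07 m/s = 453.9987 nm/s

453.9987


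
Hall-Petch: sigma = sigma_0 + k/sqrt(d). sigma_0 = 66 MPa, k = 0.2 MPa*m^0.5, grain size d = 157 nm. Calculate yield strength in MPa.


d = 157 nm = 1.57e-07 m
sqrt(d) = 0.0003962323
Hall-Petch contribution = k / sqrt(d) = 0.2 / 0.0003962323 = 504.8 MPa
sigma = sigma_0 + k/sqrt(d) = 66 + 504.8 = 570.8 MPa

570.8


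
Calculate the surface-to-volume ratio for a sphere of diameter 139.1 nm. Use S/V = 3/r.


Radius r = 139.1/2 = 69.55 nm
S/V = 3 / r = 3 / 69.55
S/V = 0.0431 nm^-1

0.0431


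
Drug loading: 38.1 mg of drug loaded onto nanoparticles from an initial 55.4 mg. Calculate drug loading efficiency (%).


Drug loading efficiency = (drug loaded / drug initial) * 100
DLE = 38.1 / 55.4 * 100
DLE = 0.6877 * 100
DLE = 68.77%

68.77


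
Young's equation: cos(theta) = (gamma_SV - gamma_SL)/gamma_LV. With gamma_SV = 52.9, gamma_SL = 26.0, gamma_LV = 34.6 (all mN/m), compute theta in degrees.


cos(theta) = (gamma_SV - gamma_SL) / gamma_LV
cos(theta) = (52.9 - 26.0) / 34.6
cos(theta) = 0.777457
theta = arccos(0.777457) = 38.97 degrees

38.97


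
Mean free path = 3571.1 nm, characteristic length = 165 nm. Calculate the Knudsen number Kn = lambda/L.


Knudsen number Kn = lambda / L
Kn = 3571.1 / 165
Kn = 21.643

21.643


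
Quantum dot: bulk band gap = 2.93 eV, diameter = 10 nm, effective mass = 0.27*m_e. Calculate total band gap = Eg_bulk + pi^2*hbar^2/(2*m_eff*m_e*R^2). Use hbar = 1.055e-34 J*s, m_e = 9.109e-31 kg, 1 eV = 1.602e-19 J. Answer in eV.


Radius R = 10/2 nm = 5e-09 m
Confinement energy dE = pi^2 * hbar^2 / (2 * m_eff * m_e * R^2)
dE = pi^2 * (1.055e-34)^2 / (2 * 0.27 * 9.109e-31 * (5e-09)^2) J, divided by 1.602e-19 J/eV
dE = 0.0558 eV
Total band gap = E_g(bulk) + dE = 2.93 + 0.0558 = 2.9858 eV

2.9858


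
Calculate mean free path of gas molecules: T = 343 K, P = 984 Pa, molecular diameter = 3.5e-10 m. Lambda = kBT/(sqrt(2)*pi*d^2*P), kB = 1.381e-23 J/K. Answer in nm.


Mean free path: lambda = kB*T / (sqrt(2) * pi * d^2 * P)
lambda = 1.381e-23 * 343 / (sqrt(2) * pi * (3.5e-10)^2 * 984)
lambda = 8.84488e-06 m
lambda = 8844.88 nm

8844.88


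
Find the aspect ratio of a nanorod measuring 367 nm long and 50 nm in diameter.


Aspect ratio AR = length / diameter
AR = 367 / 50
AR = 7.34

7.34


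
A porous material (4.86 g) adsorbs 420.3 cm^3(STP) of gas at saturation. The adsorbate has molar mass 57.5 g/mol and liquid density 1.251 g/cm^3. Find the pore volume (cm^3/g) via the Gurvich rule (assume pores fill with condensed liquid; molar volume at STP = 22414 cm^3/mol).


Moles adsorbed n = V_ads / 22414 = 420.3 / 22414 = 1.875167e-02 mol
Liquid volume V_liq = n * M / rho_liq = 1.875167e-02 * 57.5 / 1.251 = 0.86189 cm^3
Specific pore volume V_pore = V_liq / m_sample = 0.86189 / 4.86
V_pore = 0.1773 cm^3/g

0.1773


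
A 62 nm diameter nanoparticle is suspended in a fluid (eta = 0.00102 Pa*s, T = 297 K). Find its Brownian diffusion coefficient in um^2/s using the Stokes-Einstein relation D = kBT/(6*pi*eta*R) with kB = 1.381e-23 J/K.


Radius R = 62/2 = 31 nm = 3.1e-08 m
D = kB*T / (6*pi*eta*R)
D = 1.381e-23 * 297 / (6 * pi * 0.00102 * 3.1e-08)
D = 6.88156e-12 m^2/s = 6.882 um^2/s

6.882


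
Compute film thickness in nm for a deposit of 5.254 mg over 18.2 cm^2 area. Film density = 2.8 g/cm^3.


Convert: m = 5.254 mg = 5.2540e-06 kg, A = 18.2 cm^2 = 1.8200e-03 m^2, rho = 2.8 g/cm^3 = 2800 kg/m^3
t = m / (A * rho)
t = 5.2540e-06 / (1.8200e-03 * 2800)
t = 1.0310e-06 m = 1031.0 nm

1031.0


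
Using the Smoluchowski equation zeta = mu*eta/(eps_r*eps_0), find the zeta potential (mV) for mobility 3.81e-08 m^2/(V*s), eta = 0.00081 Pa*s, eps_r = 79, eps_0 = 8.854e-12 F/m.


Smoluchowski equation: zeta = mu * eta / (eps_r * eps_0)
zeta = 3.81e-08 * 0.00081 / (79 * 8.854e-12)
zeta = 0.044121 V = 44.12 mV

44.12


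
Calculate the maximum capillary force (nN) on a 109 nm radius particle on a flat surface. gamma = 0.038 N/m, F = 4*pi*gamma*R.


Convert radius: R = 109 nm = 1.09e-07 m
F = 4 * pi * gamma * R
F = 4 * pi * 0.038 * 1.09e-07
F = 5.20499e-08 N = 52.0499 nN

52.0499


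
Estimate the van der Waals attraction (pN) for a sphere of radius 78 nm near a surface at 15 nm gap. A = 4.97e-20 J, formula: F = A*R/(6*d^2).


Convert to SI: R = 78 nm = 7.8e-08 m, d = 15 nm = 1.5e-08 m
F = A * R / (6 * d^2)
F = 4.97e-20 * 7.8e-08 / (6 * (1.5e-08)^2)
F = 2.87156e-12 N = 2.872 pN

2.872


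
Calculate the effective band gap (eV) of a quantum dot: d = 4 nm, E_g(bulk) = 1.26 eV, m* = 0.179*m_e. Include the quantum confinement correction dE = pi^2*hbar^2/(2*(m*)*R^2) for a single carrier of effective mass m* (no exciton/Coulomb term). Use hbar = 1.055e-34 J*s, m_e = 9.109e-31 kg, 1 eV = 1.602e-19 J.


Radius R = 4/2 nm = 2e-09 m
Confinement energy dE = pi^2 * hbar^2 / (2 * m_eff * m_e * R^2)
dE = pi^2 * (1.055e-34)^2 / (2 * 0.179 * 9.109e-31 * (2e-09)^2) J, divided by 1.602e-19 J/eV
dE = 0.5257 eV
Total band gap = E_g(bulk) + dE = 1.26 + 0.5257 = 1.7857 eV

1.7857


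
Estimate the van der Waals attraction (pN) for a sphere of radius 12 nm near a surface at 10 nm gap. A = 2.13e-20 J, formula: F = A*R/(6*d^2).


Convert to SI: R = 12 nm = 1.2e-08 m, d = 10 nm = 1e-08 m
F = A * R / (6 * d^2)
F = 2.13e-20 * 1.2e-08 / (6 * (1e-08)^2)
F = 4.26e-13 N = 0.426 pN

0.426


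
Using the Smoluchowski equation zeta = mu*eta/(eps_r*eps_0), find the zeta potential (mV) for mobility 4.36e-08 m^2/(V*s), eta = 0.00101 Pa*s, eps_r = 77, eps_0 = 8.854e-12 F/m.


Smoluchowski equation: zeta = mu * eta / (eps_r * eps_0)
zeta = 4.36e-08 * 0.00101 / (77 * 8.854e-12)
zeta = 0.064592 V = 64.59 mV

64.59


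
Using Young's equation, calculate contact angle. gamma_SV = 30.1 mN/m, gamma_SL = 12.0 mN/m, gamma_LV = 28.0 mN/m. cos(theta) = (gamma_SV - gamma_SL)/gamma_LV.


cos(theta) = (gamma_SV - gamma_SL) / gamma_LV
cos(theta) = (30.1 - 12.0) / 28.0
cos(theta) = 0.646429
theta = arccos(0.646429) = 49.73 degrees

49.73


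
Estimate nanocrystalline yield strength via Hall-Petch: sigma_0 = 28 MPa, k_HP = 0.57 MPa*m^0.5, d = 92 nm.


d = 92 nm = 9.2e-08 m
sqrt(d) = 0.000303315
Hall-Petch contribution = k / sqrt(d) = 0.57 / 0.000303315 = 1879.2 MPa
sigma = sigma_0 + k/sqrt(d) = 28 + 1879.2 = 1907.2 MPa

1907.2


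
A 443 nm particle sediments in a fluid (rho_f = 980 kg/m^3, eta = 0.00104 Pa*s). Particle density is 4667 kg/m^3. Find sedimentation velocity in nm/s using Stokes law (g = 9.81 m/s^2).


Radius R = 443/2 nm = 2.215e-07 m
Density difference = 4667 - 980 = 3687 kg/m^3
v = 2 * R^2 * (rho_p - rho_f) * g / (9 * eta)
v = 2 * (2.215e-07)^2 * 3687 * 9.81 / (9 * 0.00104)
v = 3.79179e-07 m/s = 379.1785 nm/s

379.1785
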